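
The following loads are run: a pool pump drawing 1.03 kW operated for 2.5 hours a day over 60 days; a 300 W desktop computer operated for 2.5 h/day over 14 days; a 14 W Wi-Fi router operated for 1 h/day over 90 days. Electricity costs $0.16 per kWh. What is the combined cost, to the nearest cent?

$26.60

pool pump: Runtime = 2.5 h/day × 60 days = 150 h
pool pump: 1.03 kW × 150 h = 154.5 kWh
desktop computer: Runtime = 2.5 h/day × 14 days = 35 h
desktop computer: 0.3 kW × 35 h = 10.5 kWh
Wi-Fi router: Runtime = 1 h/day × 90 days = 90 h
Wi-Fi router: 0.014 kW × 90 h = 1.26 kWh
Total energy = 166.26 kWh
Cost = 166.26 × $0.16 = $26.60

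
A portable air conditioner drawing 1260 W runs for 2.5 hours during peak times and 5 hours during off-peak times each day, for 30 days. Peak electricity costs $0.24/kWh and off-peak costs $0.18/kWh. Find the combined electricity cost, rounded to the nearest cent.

Peak energy = 1.26 kW × 2.5 h × 30 = 94.5 kWh
Off-peak energy = 1.26 kW × 5 h × 30 = 189 kWh
Cost = 94.5 × $0.24 + 189 × $0.18 = $22.68 + $34.02 = $56.70

$56.70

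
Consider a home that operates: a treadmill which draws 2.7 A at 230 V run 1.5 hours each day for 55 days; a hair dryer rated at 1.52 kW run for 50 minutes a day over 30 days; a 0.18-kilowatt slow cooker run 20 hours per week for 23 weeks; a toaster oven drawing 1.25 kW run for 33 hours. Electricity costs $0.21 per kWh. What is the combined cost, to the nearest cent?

$44.79

treadmill: Power = 2.7 A × 230 V = 621 W = 0.621 kW
treadmill: Runtime = 1.5 h/day × 55 days = 82.5 h
treadmill: 0.621 kW × 82.5 h = 51.2325 kWh
hair dryer: Runtime = 50 min × 30 = 1500 min = 25 h
hair dryer: 1.52 kW × 25 h = 38 kWh
slow cooker: Runtime = 20 h/week × 23 weeks = 460 h
slow cooker: 0.18 kW × 460 h = 82.8 kWh
toaster oven: 1.25 kW × 33 h = 41.25 kWh
Total energy = 213.2825 kWh
Cost = 213.2825 × $0.21 = $44.79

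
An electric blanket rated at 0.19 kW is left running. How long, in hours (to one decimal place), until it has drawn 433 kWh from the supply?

Hours = 433 kWh ÷ 0.19 kW = 2278.9 h

2278.9 h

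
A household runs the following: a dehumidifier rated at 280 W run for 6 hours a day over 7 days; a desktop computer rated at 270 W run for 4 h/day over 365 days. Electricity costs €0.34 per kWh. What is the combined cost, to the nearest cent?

dehumidifier: Runtime = 6 h/day × 7 days = 42 h
dehumidifier: 0.28 kW × 42 h = 11.76 kWh
desktop computer: Runtime = 4 h/day × 365 days = 1460 h
desktop computer: 0.27 kW × 1460 h = 394.2 kWh
Total energy = 405.96 kWh
Cost = 405.96 × €0.34 = €138.03

€138.03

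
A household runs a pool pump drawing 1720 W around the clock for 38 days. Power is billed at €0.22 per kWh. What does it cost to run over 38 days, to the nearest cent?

€345.10

Runtime = 24 h × 38 = 912 h
Energy = 1.72 kW × 912 h = 1568.64 kWh
Cost = 1568.64 kWh × €0.22/kWh = €345.10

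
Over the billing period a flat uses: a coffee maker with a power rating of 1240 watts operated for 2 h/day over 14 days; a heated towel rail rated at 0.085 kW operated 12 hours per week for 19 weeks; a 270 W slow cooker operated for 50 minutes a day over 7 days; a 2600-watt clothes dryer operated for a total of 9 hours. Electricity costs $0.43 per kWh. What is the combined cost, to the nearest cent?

$34.00

coffee maker: Runtime = 2 h/day × 14 days = 28 h
coffee maker: 1.24 kW × 28 h = 34.72 kWh
heated towel rail: Runtime = 12 h/week × 19 weeks = 228 h
heated towel rail: 0.085 kW × 228 h = 19.38 kWh
slow cooker: Runtime = 50 min × 7 = 350 min = 5.833333… h
slow cooker: 0.27 kW × 5.833333… h = 1.575 kWh
clothes dryer: 2.6 kW × 9 h = 23.4 kWh
Total energy = 79.075 kWh
Cost = 79.075 × $0.43 = $34.00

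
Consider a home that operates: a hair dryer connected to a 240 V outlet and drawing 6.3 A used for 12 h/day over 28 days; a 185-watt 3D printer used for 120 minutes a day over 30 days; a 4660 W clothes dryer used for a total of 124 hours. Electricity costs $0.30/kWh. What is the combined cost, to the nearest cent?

$329.09

hair dryer: Power = 6.3 A × 240 V = 1512 W = 1.512 kW
hair dryer: Runtime = 12 h/day × 28 days = 336 h
hair dryer: 1.512 kW × 336 h = 508.032 kWh
3D printer: Runtime = 120 min × 30 = 3600 min = 60 h
3D printer: 0.185 kW × 60 h = 11.1 kWh
clothes dryer: 4.66 kW × 124 h = 577.84 kWh
Total energy = 1096.972 kWh
Cost = 1096.972 × $0.30 = $329.09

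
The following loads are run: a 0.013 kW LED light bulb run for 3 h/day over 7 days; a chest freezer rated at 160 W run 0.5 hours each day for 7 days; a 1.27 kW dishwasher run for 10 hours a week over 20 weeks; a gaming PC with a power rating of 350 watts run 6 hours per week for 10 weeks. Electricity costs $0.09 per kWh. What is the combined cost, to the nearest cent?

LED light bulb: Runtime = 3 h/day × 7 days = 21 h
LED light bulb: 0.013 kW × 21 h = 0.273 kWh
chest freezer: Runtime = 0.5 h/day × 7 days = 3.5 h
chest freezer: 0.16 kW × 3.5 h = 0.56 kWh
dishwasher: Runtime = 10 h/week × 20 weeks = 200 h
dishwasher: 1.27 kW × 200 h = 254 kWh
gaming PC: Runtime = 6 h/week × 10 weeks = 60 h
gaming PC: 0.35 kW × 60 h = 21 kWh
Total energy = 275.833 kWh
Cost = 275.833 × $0.09 = $24.82

$24.82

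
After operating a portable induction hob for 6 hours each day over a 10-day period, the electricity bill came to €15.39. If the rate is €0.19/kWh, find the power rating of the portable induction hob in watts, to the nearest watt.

Energy = €15.39 ÷ €0.19/kWh = 81 kWh
Runtime = 6 h/day × 10 days = 60 h
Power = 81 kWh ÷ 60 h = 1.35 kW = 1350 W

1350 W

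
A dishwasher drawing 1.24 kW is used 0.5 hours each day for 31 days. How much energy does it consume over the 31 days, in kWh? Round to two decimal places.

Runtime = 0.5 h/day × 31 days = 15.5 h
Energy = 1.24 kW × 15.5 h = 19.22 kWh

19.22 kWh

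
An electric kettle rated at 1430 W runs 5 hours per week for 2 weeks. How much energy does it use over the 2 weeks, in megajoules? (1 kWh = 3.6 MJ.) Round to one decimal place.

51.5 MJ

Runtime = 5 h/week × 2 weeks = 10 h
Energy = 1.43 kW × 10 h = 14.3 kWh
= 14.3 × 3.6 MJ = 51.5 MJ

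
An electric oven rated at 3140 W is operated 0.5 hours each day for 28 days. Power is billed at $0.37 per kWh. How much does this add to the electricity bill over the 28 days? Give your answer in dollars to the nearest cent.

Runtime = 0.5 h/day × 28 days = 14 h
Energy = 3.14 kW × 14 h = 43.96 kWh
Cost = 43.96 kWh × $0.37/kWh = $16.27

$16.27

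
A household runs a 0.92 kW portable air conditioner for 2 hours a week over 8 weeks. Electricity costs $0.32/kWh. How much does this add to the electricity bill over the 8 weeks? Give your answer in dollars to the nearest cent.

$4.71

Runtime = 2 h/week × 8 weeks = 16 h
Energy = 0.92 kW × 16 h = 14.72 kWh
Cost = 14.72 kWh × $0.32/kWh = $4.71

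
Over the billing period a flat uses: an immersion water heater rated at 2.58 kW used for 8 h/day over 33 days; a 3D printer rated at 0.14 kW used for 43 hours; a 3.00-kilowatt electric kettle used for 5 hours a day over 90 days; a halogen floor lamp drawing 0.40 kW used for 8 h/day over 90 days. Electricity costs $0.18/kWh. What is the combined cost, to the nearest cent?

$418.53

immersion water heater: Runtime = 8 h/day × 33 days = 264 h
immersion water heater: 2.58 kW × 264 h = 681.12 kWh
3D printer: 0.14 kW × 43 h = 6.02 kWh
electric kettle: Runtime = 5 h/day × 90 days = 450 h
electric kettle: 3 kW × 450 h = 1350 kWh
halogen floor lamp: Runtime = 8 h/day × 90 days = 720 h
halogen floor lamp: 0.4 kW × 720 h = 288 kWh
Total energy = 2325.14 kWh
Cost = 2325.14 × $0.18 = $418.53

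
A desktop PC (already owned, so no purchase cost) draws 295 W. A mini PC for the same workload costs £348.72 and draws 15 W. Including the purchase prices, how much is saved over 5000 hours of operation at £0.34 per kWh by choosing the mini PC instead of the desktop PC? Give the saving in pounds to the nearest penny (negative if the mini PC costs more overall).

desktop PC: £0.00 + (295/1000) kW × 5000 h × £0.34 = £0.00 + £501.5 = £501.5
mini PC: £348.72 + (15/1000) kW × 5000 h × £0.34 = £348.72 + £25.5 = £374.22
Saving = £501.5 − £374.22 = £127.28

£127.28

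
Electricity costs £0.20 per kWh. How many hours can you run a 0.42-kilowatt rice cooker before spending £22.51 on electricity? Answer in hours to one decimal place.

Energy available = £22.51 ÷ £0.20/kWh = 112.55 kWh
Hours = 112.55 kWh ÷ 0.42 kW = 268.0 h

268.0 h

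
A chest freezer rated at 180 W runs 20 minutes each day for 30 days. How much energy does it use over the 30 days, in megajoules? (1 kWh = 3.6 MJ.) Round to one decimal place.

Runtime = 20 min × 30 = 600 min = 10 h
Energy = 0.18 kW × 10 h = 1.8 kWh
= 1.8 × 3.6 MJ = 6.5 MJ

6.5 MJ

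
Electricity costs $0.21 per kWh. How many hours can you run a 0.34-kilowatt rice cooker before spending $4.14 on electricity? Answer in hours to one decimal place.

Energy available = $4.14 ÷ $0.21/kWh = 19.7143 kWh
Hours = 19.7143 kWh ÷ 0.34 kW = 58.0 h

58.0 h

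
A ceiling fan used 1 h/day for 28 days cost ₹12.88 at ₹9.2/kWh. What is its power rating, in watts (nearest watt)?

Energy = ₹12.88 ÷ ₹9.2/kWh = 1.4 kWh
Runtime = 1 h/day × 28 days = 28 h
Power = 1.4 kWh ÷ 28 h = 0.05 kW = 50 W

50 W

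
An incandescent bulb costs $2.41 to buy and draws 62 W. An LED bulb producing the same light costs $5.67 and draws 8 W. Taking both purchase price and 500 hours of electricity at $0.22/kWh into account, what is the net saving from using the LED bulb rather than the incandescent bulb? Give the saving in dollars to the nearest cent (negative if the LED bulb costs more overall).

$2.68

incandescent bulb: $2.41 + (62/1000) kW × 500 h × $0.22 = $2.41 + $6.82 = $9.23
LED bulb: $5.67 + (8/1000) kW × 500 h × $0.22 = $5.67 + $0.88 = $6.55
Saving = $9.23 − $6.55 = $2.68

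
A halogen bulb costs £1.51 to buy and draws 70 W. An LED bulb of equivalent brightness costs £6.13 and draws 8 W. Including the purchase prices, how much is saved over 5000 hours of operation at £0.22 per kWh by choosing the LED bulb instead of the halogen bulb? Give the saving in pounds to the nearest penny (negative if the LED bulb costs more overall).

halogen bulb: £1.51 + (70/1000) kW × 5000 h × £0.22 = £1.51 + £77 = £78.51
LED bulb: £6.13 + (8/1000) kW × 5000 h × £0.22 = £6.13 + £8.8 = £14.93
Saving = £78.51 − £14.93 = £63.58

£63.58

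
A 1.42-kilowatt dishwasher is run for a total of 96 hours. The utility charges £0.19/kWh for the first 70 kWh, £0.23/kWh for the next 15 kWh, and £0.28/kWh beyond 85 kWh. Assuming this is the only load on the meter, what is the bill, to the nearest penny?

Energy = 1.42 kW × 96 h = 136.32 kWh
Tier 1 (0–70 kWh): 70 × £0.19 = £13.3
Tier 2 (70–85 kWh): 15 × £0.23 = £3.45
Above 85 kWh: 51.32 × £0.28 = £14.3696
Bill = £31.12

£31.12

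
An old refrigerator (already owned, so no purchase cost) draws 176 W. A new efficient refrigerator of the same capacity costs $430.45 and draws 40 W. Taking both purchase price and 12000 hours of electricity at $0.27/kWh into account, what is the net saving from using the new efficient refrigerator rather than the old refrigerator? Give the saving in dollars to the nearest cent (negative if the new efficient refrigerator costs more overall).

old refrigerator: $0.00 + (176/1000) kW × 12000 h × $0.27 = $0.00 + $570.24 = $570.24
new efficient refrigerator: $430.45 + (40/1000) kW × 12000 h × $0.27 = $430.45 + $129.6 = $560.05
Saving = $570.24 − $560.05 = $10.19

$10.19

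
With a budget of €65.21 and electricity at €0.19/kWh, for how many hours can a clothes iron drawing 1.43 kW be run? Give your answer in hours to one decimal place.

240.0 h

Energy available = €65.21 ÷ €0.19/kWh = 343.2105 kWh
Hours = 343.2105 kWh ÷ 1.43 kW = 240.0 h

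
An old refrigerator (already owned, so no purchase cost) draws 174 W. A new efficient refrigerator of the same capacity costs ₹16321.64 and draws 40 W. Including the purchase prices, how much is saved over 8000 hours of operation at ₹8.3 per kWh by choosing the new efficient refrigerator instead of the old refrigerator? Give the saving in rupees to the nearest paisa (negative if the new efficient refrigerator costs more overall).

old refrigerator: ₹0.00 + (174/1000) kW × 8000 h × ₹8.3 = ₹0.00 + ₹11553.6 = ₹11553.6
new efficient refrigerator: ₹16321.64 + (40/1000) kW × 8000 h × ₹8.3 = ₹16321.64 + ₹2656 = ₹18977.64
Saving = ₹11553.6 − ₹18977.64 = −₹7424.04

-₹7424.04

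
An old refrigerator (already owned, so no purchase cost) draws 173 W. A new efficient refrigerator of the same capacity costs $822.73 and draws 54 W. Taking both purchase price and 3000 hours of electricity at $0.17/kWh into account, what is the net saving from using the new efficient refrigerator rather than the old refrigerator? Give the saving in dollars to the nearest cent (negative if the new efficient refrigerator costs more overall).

old refrigerator: $0.00 + (173/1000) kW × 3000 h × $0.17 = $0.00 + $88.23 = $88.23
new efficient refrigerator: $822.73 + (54/1000) kW × 3000 h × $0.17 = $822.73 + $27.54 = $850.27
Saving = $88.23 − $850.27 = −$762.04

-$762.04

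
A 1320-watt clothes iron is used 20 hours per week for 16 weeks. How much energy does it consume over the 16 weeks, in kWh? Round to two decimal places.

422.40 kWh

Runtime = 20 h/week × 16 weeks = 320 h
Energy = 1.32 kW × 320 h = 422.4 kWh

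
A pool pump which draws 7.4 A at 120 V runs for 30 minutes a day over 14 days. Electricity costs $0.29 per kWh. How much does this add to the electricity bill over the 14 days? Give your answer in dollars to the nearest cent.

$1.80

Power = 7.4 A × 120 V = 888 W = 0.888 kW
Runtime = 30 min × 14 = 420 min = 7 h
Energy = 0.888 kW × 7 h = 6.216 kWh
Cost = 6.216 kWh × $0.29/kWh = $1.80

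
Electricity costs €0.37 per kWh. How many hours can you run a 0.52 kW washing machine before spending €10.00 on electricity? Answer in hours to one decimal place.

52.0 h

Energy available = €10.00 ÷ €0.37/kWh = 27.027 kWh
Hours = 27.027 kWh ÷ 0.52 kW = 52.0 h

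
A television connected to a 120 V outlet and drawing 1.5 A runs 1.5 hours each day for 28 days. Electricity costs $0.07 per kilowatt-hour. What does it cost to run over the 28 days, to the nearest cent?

Power = 1.5 A × 120 V = 180 W = 0.18 kW
Runtime = 1.5 h/day × 28 days = 42 h
Energy = 0.18 kW × 42 h = 7.56 kWh
Cost = 7.56 kWh × $0.07/kWh = $0.53

$0.53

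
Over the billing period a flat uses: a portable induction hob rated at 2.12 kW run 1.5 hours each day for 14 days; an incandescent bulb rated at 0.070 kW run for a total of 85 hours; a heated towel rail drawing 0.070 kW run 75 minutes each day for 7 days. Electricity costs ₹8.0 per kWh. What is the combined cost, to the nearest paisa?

portable induction hob: Runtime = 1.5 h/day × 14 days = 21 h
portable induction hob: 2.12 kW × 21 h = 44.52 kWh
incandescent bulb: 0.07 kW × 85 h = 5.95 kWh
heated towel rail: Runtime = 75 min × 7 = 525 min = 8.75 h
heated towel rail: 0.07 kW × 8.75 h = 0.6125 kWh
Total energy = 51.0825 kWh
Cost = 51.0825 × ₹8.0 = ₹408.66

₹408.66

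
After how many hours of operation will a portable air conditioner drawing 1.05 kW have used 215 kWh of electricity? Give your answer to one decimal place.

Hours = 215 kWh ÷ 1.05 kW = 204.8 h

204.8 h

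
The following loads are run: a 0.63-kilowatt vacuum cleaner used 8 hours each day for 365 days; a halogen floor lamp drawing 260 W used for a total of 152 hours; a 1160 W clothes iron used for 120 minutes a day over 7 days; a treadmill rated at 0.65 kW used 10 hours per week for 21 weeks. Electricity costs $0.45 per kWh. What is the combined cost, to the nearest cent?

vacuum cleaner: Runtime = 8 h/day × 365 days = 2920 h
vacuum cleaner: 0.63 kW × 2920 h = 1839.6 kWh
halogen floor lamp: 0.26 kW × 152 h = 39.52 kWh
clothes iron: Runtime = 120 min × 7 = 840 min = 14 h
clothes iron: 1.16 kW × 14 h = 16.24 kWh
treadmill: Runtime = 10 h/week × 21 weeks = 210 h
treadmill: 0.65 kW × 210 h = 136.5 kWh
Total energy = 2031.86 kWh
Cost = 2031.86 × $0.45 = $914.34

$914.34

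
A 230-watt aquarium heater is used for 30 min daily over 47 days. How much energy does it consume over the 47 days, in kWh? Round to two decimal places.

Runtime = 30 min × 47 = 1410 min = 23.5 h
Energy = 0.23 kW × 23.5 h = 5.405 kWh ≈ 5.41 kWh

5.41 kWh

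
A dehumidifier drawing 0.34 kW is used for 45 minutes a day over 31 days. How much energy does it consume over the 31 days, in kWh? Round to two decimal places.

Runtime = 45 min × 31 = 1395 min = 23.25 h
Energy = 0.34 kW × 23.25 h = 7.905 kWh ≈ 7.91 kWh

7.91 kWh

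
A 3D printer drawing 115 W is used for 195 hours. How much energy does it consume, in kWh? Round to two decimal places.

Energy = 0.115 kW × 195 h = 22.425 kWh ≈ 22.43 kWh

22.43 kWh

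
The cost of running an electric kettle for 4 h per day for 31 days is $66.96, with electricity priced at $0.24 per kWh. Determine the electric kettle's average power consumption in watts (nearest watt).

2250 W

Energy = $66.96 ÷ $0.24/kWh = 279 kWh
Runtime = 4 h/day × 31 days = 124 h
Power = 279 kWh ÷ 124 h = 2.25 kW = 2250 W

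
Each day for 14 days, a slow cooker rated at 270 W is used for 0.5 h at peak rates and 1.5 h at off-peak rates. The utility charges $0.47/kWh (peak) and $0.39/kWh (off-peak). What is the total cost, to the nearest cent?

$3.10

Peak energy = 0.27 kW × 0.5 h × 14 = 1.89 kWh
Off-peak energy = 0.27 kW × 1.5 h × 14 = 5.67 kWh
Cost = 1.89 × $0.47 + 5.67 × $0.39 = $0.8883 + $2.2113 = $3.10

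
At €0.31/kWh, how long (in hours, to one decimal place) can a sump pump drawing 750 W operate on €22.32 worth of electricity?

96.0 h

Energy available = €22.32 ÷ €0.31/kWh = 72 kWh
Hours = 72 kWh ÷ 0.75 kW = 96.0 h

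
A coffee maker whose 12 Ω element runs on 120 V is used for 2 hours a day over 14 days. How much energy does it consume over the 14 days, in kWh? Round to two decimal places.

Power = V²/R = 120²/12 = 1200 W = 1.2 kW
Runtime = 2 h/day × 14 days = 28 h
Energy = 1.2 kW × 28 h = 33.6 kWh

33.60 kWh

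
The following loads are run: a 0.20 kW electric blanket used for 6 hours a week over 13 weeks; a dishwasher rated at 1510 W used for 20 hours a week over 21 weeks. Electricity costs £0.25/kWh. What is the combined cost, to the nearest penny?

electric blanket: Runtime = 6 h/week × 13 weeks = 78 h
electric blanket: 0.2 kW × 78 h = 15.6 kWh
dishwasher: Runtime = 20 h/week × 21 weeks = 420 h
dishwasher: 1.51 kW × 420 h = 634.2 kWh
Total energy = 649.8 kWh
Cost = 649.8 × £0.25 = £162.45

£162.45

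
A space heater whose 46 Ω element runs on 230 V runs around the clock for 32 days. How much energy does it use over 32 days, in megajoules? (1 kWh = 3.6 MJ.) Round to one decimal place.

Power = V²/R = 230²/46 = 1150 W = 1.15 kW
Runtime = 24 h × 32 = 768 h
Energy = 1.15 kW × 768 h = 883.2 kWh
= 883.2 × 3.6 MJ = 3179.5 MJ

3179.5 MJ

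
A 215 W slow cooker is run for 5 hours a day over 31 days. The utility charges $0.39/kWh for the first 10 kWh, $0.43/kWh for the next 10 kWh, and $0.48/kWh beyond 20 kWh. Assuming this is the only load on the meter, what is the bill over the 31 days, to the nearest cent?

$14.60

Runtime = 5 h/day × 31 days = 155 h
Energy = 0.215 kW × 155 h = 33.325 kWh
Tier 1 (0–10 kWh): 10 × $0.39 = $3.9
Tier 2 (10–20 kWh): 10 × $0.43 = $4.3
Above 20 kWh: 13.325 × $0.48 = $6.396
Bill = $14.60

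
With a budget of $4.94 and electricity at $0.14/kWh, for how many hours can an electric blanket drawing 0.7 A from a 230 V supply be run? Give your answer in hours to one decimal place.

Power = 0.7 A × 230 V = 161 W = 0.161 kW
Energy available = $4.94 ÷ $0.14/kWh = 35.2857 kWh
Hours = 35.2857 kWh ÷ 0.161 kW = 219.2 h

219.2 h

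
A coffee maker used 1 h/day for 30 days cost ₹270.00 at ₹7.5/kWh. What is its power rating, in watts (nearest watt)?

1200 W

Energy = ₹270.00 ÷ ₹7.5/kWh = 36 kWh
Runtime = 1 h/day × 30 days = 30 h
Power = 36 kWh ÷ 30 h = 1.2 kW = 1200 W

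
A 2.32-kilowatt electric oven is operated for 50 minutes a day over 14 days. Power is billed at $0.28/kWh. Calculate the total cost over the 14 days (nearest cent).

$7.58

Runtime = 50 min × 14 = 700 min = 11.666666… h
Energy = 2.32 kW × 11.666666… h = 27.066666… kWh
Cost = 27.066666… kWh × $0.28/kWh = $7.58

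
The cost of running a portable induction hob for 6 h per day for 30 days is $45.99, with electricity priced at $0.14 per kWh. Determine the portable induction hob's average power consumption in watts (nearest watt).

Energy = $45.99 ÷ $0.14/kWh = 328.5 kWh
Runtime = 6 h/day × 30 days = 180 h
Power = 328.5 kWh ÷ 180 h = 1.825 kW = 1825 W

1825 W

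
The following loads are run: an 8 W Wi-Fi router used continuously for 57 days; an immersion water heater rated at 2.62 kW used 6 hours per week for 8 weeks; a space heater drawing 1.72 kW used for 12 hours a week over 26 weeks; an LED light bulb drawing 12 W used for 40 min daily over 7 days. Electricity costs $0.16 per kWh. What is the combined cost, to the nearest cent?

Wi-Fi router: Runtime = 24 h × 57 = 1368 h
Wi-Fi router: 0.008 kW × 1368 h = 10.944 kWh
immersion water heater: Runtime = 6 h/week × 8 weeks = 48 h
immersion water heater: 2.62 kW × 48 h = 125.76 kWh
space heater: Runtime = 12 h/week × 26 weeks = 312 h
space heater: 1.72 kW × 312 h = 536.64 kWh
LED light bulb: Runtime = 40 min × 7 = 280 min = 4.666666… h
LED light bulb: 0.012 kW × 4.666666… h = 0.056 kWh
Total energy = 673.4 kWh
Cost = 673.4 × $0.16 = $107.74

$107.74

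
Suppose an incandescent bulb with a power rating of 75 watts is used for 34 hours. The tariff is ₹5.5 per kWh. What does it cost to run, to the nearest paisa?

₹14.03

Energy = 0.075 kW × 34 h = 2.55 kWh
Cost = 2.55 kWh × ₹5.5/kWh = ₹14.03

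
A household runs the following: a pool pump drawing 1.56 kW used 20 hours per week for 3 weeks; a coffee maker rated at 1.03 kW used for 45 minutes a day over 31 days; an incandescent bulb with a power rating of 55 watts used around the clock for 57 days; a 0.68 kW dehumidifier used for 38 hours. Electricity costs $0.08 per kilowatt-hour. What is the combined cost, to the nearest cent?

pool pump: Runtime = 20 h/week × 3 weeks = 60 h
pool pump: 1.56 kW × 60 h = 93.6 kWh
coffee maker: Runtime = 45 min × 31 = 1395 min = 23.25 h
coffee maker: 1.03 kW × 23.25 h = 23.9475 kWh
incandescent bulb: Runtime = 24 h × 57 = 1368 h
incandescent bulb: 0.055 kW × 1368 h = 75.24 kWh
dehumidifier: 0.68 kW × 38 h = 25.84 kWh
Total energy = 218.6275 kWh
Cost = 218.6275 × $0.08 = $17.49

$17.49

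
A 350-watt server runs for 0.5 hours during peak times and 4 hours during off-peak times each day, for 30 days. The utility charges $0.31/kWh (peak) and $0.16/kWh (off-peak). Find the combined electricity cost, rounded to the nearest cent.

$8.35

Peak energy = 0.35 kW × 0.5 h × 30 = 5.25 kWh
Off-peak energy = 0.35 kW × 4 h × 30 = 42 kWh
Cost = 5.25 × $0.31 + 42 × $0.16 = $1.6275 + $6.72 = $8.35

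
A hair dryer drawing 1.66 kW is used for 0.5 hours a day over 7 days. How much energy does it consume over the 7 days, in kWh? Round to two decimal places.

5.81 kWh

Runtime = 0.5 h/day × 7 days = 3.5 h
Energy = 1.66 kW × 3.5 h = 5.81 kWh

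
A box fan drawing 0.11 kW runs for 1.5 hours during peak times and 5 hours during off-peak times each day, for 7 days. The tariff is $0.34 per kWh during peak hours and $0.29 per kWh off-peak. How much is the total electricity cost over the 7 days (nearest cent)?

$1.51

Peak energy = 0.11 kW × 1.5 h × 7 = 1.155 kWh
Off-peak energy = 0.11 kW × 5 h × 7 = 3.85 kWh
Cost = 1.155 × $0.34 + 3.85 × $0.29 = $0.3927 + $1.1165 = $1.51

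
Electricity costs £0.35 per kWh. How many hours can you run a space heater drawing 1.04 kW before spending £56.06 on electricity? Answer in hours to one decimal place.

Energy available = £56.06 ÷ £0.35/kWh = 160.1714 kWh
Hours = 160.1714 kWh ÷ 1.04 kW = 154.0 h

154.0 h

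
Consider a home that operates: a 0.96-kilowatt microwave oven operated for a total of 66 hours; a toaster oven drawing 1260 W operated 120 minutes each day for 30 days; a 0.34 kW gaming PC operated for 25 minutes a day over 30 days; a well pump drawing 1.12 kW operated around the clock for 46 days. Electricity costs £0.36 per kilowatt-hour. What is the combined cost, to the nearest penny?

microwave oven: 0.96 kW × 66 h = 63.36 kWh
toaster oven: Runtime = 120 min × 30 = 3600 min = 60 h
toaster oven: 1.26 kW × 60 h = 75.6 kWh
gaming PC: Runtime = 25 min × 30 = 750 min = 12.5 h
gaming PC: 0.34 kW × 12.5 h = 4.25 kWh
well pump: Runtime = 24 h × 46 = 1104 h
well pump: 1.12 kW × 1104 h = 1236.48 kWh
Total energy = 1379.69 kWh
Cost = 1379.69 × £0.36 = £496.69

£496.69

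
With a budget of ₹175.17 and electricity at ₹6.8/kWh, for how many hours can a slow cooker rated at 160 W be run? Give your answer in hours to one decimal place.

Energy available = ₹175.17 ÷ ₹6.8/kWh = 25.7603 kWh
Hours = 25.7603 kWh ÷ 0.16 kW = 161.0 h

161.0 h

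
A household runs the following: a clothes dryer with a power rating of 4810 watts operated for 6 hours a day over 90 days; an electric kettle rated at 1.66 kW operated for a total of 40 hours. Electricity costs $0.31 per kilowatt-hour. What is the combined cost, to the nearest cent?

clothes dryer: Runtime = 6 h/day × 90 days = 540 h
clothes dryer: 4.81 kW × 540 h = 2597.4 kWh
electric kettle: 1.66 kW × 40 h = 66.4 kWh
Total energy = 2663.8 kWh
Cost = 2663.8 × $0.31 = $825.78

$825.78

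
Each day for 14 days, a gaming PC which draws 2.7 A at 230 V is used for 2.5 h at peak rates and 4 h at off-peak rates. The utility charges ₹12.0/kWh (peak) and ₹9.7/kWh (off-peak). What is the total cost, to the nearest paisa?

₹598.15

Power = 2.7 A × 230 V = 621 W = 0.621 kW
Peak energy = 0.621 kW × 2.5 h × 14 = 21.735 kWh
Off-peak energy = 0.621 kW × 4 h × 14 = 34.776 kWh
Cost = 21.735 × ₹12.0 + 34.776 × ₹9.7 = ₹260.82 + ₹337.3272 = ₹598.15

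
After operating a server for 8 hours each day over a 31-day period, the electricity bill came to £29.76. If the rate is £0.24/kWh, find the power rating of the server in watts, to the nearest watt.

Energy = £29.76 ÷ £0.24/kWh = 124 kWh
Runtime = 8 h/day × 31 days = 248 h
Power = 124 kWh ÷ 248 h = 0.5 kW = 500 W

500 W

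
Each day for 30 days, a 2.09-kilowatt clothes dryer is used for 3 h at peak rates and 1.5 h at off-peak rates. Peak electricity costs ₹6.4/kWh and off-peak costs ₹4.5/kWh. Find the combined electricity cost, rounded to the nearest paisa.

₹1627.07

Peak energy = 2.09 kW × 3 h × 30 = 188.1 kWh
Off-peak energy = 2.09 kW × 1.5 h × 30 = 94.05 kWh
Cost = 188.1 × ₹6.4 + 94.05 × ₹4.5 = ₹1203.84 + ₹423.225 = ₹1627.07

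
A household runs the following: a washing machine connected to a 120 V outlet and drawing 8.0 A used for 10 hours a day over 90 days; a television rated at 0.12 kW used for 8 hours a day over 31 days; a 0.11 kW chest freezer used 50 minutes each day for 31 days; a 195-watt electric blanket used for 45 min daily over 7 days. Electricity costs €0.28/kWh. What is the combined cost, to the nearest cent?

€251.34

washing machine: Power = 8.0 A × 120 V = 960 W = 0.96 kW
washing machine: Runtime = 10 h/day × 90 days = 900 h
washing machine: 0.96 kW × 900 h = 864 kWh
television: Runtime = 8 h/day × 31 days = 248 h
television: 0.12 kW × 248 h = 29.76 kWh
chest freezer: Runtime = 50 min × 31 = 1550 min = 25.833333… h
chest freezer: 0.11 kW × 25.833333… h = 2.841666… kWh
electric blanket: Runtime = 45 min × 7 = 315 min = 5.25 h
electric blanket: 0.195 kW × 5.25 h = 1.02375 kWh
Total energy = 897.625416… kWh
Cost = 897.625416… × €0.28 = €251.34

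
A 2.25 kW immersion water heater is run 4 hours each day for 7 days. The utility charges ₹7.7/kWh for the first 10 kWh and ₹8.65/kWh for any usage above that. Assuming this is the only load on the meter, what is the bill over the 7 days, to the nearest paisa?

Runtime = 4 h/day × 7 days = 28 h
Energy = 2.25 kW × 28 h = 63 kWh
Tier 1 (0–10 kWh): 10 × ₹7.7 = ₹77
Above 10 kWh: 53 × ₹8.65 = ₹458.45
Bill = ₹535.45

₹535.45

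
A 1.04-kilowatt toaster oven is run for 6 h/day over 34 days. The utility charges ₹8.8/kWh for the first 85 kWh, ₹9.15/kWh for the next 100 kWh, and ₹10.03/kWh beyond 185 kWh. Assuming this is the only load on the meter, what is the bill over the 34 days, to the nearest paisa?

Runtime = 6 h/day × 34 days = 204 h
Energy = 1.04 kW × 204 h = 212.16 kWh
Tier 1 (0–85 kWh): 85 × ₹8.8 = ₹748
Tier 2 (85–185 kWh): 100 × ₹9.15 = ₹915
Above 185 kWh: 27.16 × ₹10.03 = ₹272.4148
Bill = ₹1935.41

₹1935.41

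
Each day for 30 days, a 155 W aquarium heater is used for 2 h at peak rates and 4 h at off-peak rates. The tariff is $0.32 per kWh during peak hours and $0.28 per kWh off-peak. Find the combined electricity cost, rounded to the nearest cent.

Peak energy = 0.155 kW × 2 h × 30 = 9.3 kWh
Off-peak energy = 0.155 kW × 4 h × 30 = 18.6 kWh
Cost = 9.3 × $0.32 + 18.6 × $0.28 = $2.976 + $5.208 = $8.18

$8.18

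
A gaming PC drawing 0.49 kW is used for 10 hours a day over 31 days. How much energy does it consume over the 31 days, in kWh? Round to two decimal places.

Runtime = 10 h/day × 31 days = 310 h
Energy = 0.49 kW × 310 h = 151.9 kWh

151.90 kWh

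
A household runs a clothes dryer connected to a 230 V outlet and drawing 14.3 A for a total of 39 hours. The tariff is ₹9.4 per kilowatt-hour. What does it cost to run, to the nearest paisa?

Power = 14.3 A × 230 V = 3289 W = 3.289 kW
Energy = 3.289 kW × 39 h = 128.271 kWh
Cost = 128.271 kWh × ₹9.4/kWh = ₹1205.75

₹1205.75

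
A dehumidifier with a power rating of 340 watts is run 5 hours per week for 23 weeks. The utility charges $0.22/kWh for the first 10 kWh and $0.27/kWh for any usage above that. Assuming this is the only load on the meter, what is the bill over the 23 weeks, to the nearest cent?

$10.06

Runtime = 5 h/week × 23 weeks = 115 h
Energy = 0.34 kW × 115 h = 39.1 kWh
Tier 1 (0–10 kWh): 10 × $0.22 = $2.2
Above 10 kWh: 29.1 × $0.27 = $7.857
Bill = $10.06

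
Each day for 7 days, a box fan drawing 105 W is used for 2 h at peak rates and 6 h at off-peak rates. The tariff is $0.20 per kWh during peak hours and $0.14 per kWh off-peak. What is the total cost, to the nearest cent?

$0.91

Peak energy = 0.105 kW × 2 h × 7 = 1.47 kWh
Off-peak energy = 0.105 kW × 6 h × 7 = 4.41 kWh
Cost = 1.47 × $0.20 + 4.41 × $0.14 = $0.294 + $0.6174 = $0.91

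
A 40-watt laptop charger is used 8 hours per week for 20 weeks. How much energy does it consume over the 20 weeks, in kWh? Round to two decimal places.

Runtime = 8 h/week × 20 weeks = 160 h
Energy = 0.04 kW × 160 h = 6.4 kWh

6.40 kWh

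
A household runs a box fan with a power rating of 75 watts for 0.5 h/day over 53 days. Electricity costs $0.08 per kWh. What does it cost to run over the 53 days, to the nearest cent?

$0.16

Runtime = 0.5 h/day × 53 days = 26.5 h
Energy = 0.075 kW × 26.5 h = 1.9875 kWh
Cost = 1.9875 kWh × $0.08/kWh = $0.16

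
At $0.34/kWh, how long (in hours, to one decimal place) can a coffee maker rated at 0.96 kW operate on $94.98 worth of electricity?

291.0 h

Energy available = $94.98 ÷ $0.34/kWh = 279.3529 kWh
Hours = 279.3529 kWh ÷ 0.96 kW = 291.0 h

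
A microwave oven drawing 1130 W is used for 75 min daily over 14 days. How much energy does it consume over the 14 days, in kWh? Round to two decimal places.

19.78 kWh

Runtime = 75 min × 14 = 1050 min = 17.5 h
Energy = 1.13 kW × 17.5 h = 19.775 kWh ≈ 19.78 kWh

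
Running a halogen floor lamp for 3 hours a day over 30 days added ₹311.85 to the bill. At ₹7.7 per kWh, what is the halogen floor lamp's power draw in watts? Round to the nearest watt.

Energy = ₹311.85 ÷ ₹7.7/kWh = 40.5 kWh
Runtime = 3 h/day × 30 days = 90 h
Power = 40.5 kWh ÷ 90 h = 0.45 kW = 450 W

450 W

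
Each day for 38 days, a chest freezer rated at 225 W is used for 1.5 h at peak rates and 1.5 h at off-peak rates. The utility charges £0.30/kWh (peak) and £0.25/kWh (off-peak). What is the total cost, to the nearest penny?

£7.05

Peak energy = 0.225 kW × 1.5 h × 38 = 12.825 kWh
Off-peak energy = 0.225 kW × 1.5 h × 38 = 12.825 kWh
Cost = 12.825 × £0.30 + 12.825 × £0.25 = £3.8475 + £3.20625 = £7.05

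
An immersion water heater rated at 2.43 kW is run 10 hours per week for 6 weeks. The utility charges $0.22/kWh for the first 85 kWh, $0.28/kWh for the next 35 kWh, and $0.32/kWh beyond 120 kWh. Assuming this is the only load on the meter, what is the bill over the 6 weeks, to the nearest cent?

$36.76

Runtime = 10 h/week × 6 weeks = 60 h
Energy = 2.43 kW × 60 h = 145.8 kWh
Tier 1 (0–85 kWh): 85 × $0.22 = $18.7
Tier 2 (85–120 kWh): 35 × $0.28 = $9.8
Above 120 kWh: 25.8 × $0.32 = $8.256
Bill = $36.76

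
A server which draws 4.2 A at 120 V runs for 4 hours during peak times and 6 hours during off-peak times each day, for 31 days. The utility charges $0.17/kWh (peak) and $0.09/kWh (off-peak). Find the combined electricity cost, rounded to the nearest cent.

Power = 4.2 A × 120 V = 504 W = 0.504 kW
Peak energy = 0.504 kW × 4 h × 31 = 62.496 kWh
Off-peak energy = 0.504 kW × 6 h × 31 = 93.744 kWh
Cost = 62.496 × $0.17 + 93.744 × $0.09 = $10.62432 + $8.43696 = $19.06

$19.06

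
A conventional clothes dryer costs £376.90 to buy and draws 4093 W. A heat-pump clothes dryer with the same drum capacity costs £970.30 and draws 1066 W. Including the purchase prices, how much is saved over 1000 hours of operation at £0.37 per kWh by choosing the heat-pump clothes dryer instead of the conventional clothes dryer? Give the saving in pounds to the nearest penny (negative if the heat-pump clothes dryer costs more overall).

conventional clothes dryer: £376.90 + (4093/1000) kW × 1000 h × £0.37 = £376.90 + £1514.41 = £1891.31
heat-pump clothes dryer: £970.30 + (1066/1000) kW × 1000 h × £0.37 = £970.30 + £394.42 = £1364.72
Saving = £1891.31 − £1364.72 = £526.59

£526.59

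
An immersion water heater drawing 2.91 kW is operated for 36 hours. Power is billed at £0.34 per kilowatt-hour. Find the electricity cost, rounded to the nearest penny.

Energy = 2.91 kW × 36 h = 104.76 kWh
Cost = 104.76 kWh × £0.34/kWh = £35.62

£35.62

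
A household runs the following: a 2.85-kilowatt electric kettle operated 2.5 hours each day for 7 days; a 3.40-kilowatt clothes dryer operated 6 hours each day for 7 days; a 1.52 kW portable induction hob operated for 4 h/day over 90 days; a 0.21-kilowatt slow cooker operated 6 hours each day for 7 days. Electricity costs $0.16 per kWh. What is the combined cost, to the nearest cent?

electric kettle: Runtime = 2.5 h/day × 7 days = 17.5 h
electric kettle: 2.85 kW × 17.5 h = 49.875 kWh
clothes dryer: Runtime = 6 h/day × 7 days = 42 h
clothes dryer: 3.4 kW × 42 h = 142.8 kWh
portable induction hob: Runtime = 4 h/day × 90 days = 360 h
portable induction hob: 1.52 kW × 360 h = 547.2 kWh
slow cooker: Runtime = 6 h/day × 7 days = 42 h
slow cooker: 0.21 kW × 42 h = 8.82 kWh
Total energy = 748.695 kWh
Cost = 748.695 × $0.16 = $119.79

$119.79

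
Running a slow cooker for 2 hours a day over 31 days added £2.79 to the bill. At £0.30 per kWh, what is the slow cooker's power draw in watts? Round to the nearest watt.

150 W

Energy = £2.79 ÷ £0.30/kWh = 9.3 kWh
Runtime = 2 h/day × 31 days = 62 h
Power = 9.3 kWh ÷ 62 h = 0.15 kW = 150 W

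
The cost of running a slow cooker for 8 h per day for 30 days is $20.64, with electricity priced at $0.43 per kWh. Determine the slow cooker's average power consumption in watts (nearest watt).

Energy = $20.64 ÷ $0.43/kWh = 48 kWh
Runtime = 8 h/day × 30 days = 240 h
Power = 48 kWh ÷ 240 h = 0.2 kW = 200 W

200 W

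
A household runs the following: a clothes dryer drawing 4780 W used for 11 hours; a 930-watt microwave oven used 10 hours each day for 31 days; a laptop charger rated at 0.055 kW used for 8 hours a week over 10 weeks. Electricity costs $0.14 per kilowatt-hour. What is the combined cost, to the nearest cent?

clothes dryer: 4.78 kW × 11 h = 52.58 kWh
microwave oven: Runtime = 10 h/day × 31 days = 310 h
microwave oven: 0.93 kW × 310 h = 288.3 kWh
laptop charger: Runtime = 8 h/week × 10 weeks = 80 h
laptop charger: 0.055 kW × 80 h = 4.4 kWh
Total energy = 345.28 kWh
Cost = 345.28 × $0.14 = $48.34

$48.34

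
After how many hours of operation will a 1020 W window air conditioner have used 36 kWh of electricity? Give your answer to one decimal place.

Hours = 36 kWh ÷ 1.02 kW = 35.3 h

35.3 h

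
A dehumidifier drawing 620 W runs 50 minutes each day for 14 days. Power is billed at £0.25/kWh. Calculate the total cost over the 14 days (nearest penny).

£1.81

Runtime = 50 min × 14 = 700 min = 11.666666… h
Energy = 0.62 kW × 11.666666… h = 7.233333… kWh
Cost = 7.233333… kWh × £0.25/kWh = £1.81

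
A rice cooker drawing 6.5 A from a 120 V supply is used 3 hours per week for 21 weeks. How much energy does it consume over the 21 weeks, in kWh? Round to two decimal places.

49.14 kWh

Power = 6.5 A × 120 V = 780 W = 0.78 kW
Runtime = 3 h/week × 21 weeks = 63 h
Energy = 0.78 kW × 63 h = 49.14 kWh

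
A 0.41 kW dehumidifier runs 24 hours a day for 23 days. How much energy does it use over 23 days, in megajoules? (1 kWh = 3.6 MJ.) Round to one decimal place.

Runtime = 24 h × 23 = 552 h
Energy = 0.41 kW × 552 h = 226.32 kWh
= 226.32 × 3.6 MJ = 814.8 MJ

814.8 MJ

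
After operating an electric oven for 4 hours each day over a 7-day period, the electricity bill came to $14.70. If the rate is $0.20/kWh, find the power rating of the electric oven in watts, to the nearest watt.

Energy = $14.70 ÷ $0.20/kWh = 73.5 kWh
Runtime = 4 h/day × 7 days = 28 h
Power = 73.5 kWh ÷ 28 h = 2.625 kW = 2625 W

2625 W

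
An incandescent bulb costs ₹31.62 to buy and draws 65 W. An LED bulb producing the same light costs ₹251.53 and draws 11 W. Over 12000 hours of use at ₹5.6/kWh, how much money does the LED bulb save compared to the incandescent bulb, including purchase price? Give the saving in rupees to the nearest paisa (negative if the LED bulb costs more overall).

incandescent bulb: ₹31.62 + (65/1000) kW × 12000 h × ₹5.6 = ₹31.62 + ₹4368 = ₹4399.62
LED bulb: ₹251.53 + (11/1000) kW × 12000 h × ₹5.6 = ₹251.53 + ₹739.2 = ₹990.73
Saving = ₹4399.62 − ₹990.73 = ₹3408.89

₹3408.89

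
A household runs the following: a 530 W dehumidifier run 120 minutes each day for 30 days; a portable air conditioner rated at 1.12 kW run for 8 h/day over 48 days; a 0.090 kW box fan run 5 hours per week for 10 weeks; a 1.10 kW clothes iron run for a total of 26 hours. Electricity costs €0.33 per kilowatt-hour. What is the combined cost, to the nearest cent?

€163.34

dehumidifier: Runtime = 120 min × 30 = 3600 min = 60 h
dehumidifier: 0.53 kW × 60 h = 31.8 kWh
portable air conditioner: Runtime = 8 h/day × 48 days = 384 h
portable air conditioner: 1.12 kW × 384 h = 430.08 kWh
box fan: Runtime = 5 h/week × 10 weeks = 50 h
box fan: 0.09 kW × 50 h = 4.5 kWh
clothes iron: 1.1 kW × 26 h = 28.6 kWh
Total energy = 494.98 kWh
Cost = 494.98 × €0.33 = €163.34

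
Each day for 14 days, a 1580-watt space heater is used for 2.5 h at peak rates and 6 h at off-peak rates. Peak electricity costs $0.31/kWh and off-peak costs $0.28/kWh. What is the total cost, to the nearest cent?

$54.30

Peak energy = 1.58 kW × 2.5 h × 14 = 55.3 kWh
Off-peak energy = 1.58 kW × 6 h × 14 = 132.72 kWh
Cost = 55.3 × $0.31 + 132.72 × $0.28 = $17.143 + $37.1616 = $54.30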